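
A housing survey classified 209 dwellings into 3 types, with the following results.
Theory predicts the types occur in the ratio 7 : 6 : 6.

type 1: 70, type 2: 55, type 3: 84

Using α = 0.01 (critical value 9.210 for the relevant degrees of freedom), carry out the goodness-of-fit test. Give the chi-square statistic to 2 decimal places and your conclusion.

Ratio total = 19. Expected counts: 209×7/19 = 77, 209×6/19 = 66, 209×6/19 = 66.
χ² = (70−77)²/77 + (55−66)²/66 + (84−66)²/66
   = 0.636 + 1.833 + 4.909
Sum = 7.38
df = 2. Since 7.38 < 9.210, we do not reject H₀.

7.38; do not reject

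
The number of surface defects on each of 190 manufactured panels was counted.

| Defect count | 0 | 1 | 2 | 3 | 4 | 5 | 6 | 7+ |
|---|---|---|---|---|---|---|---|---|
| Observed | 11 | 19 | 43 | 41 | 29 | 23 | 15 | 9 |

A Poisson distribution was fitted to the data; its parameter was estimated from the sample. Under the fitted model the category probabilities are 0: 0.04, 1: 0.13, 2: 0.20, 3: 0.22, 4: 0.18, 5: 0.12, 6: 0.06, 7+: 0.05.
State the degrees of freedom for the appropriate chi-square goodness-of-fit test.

6

There are k = 8 categories and 1 parameter estimated from the data, so df = 8 − 1 − 1 = 6.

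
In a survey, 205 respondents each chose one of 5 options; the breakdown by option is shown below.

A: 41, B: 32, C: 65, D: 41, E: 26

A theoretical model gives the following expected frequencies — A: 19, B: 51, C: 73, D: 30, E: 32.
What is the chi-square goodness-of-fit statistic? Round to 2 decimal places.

38.59

A: (41 − 19)²/19 = 484/19 = 25.474
B: (32 − 51)²/51 = 361/51 = 7.078
C: (65 − 73)²/73 = 64/73 = 0.877
D: (41 − 30)²/30 = 121/30 = 4.033
E: (26 − 32)²/32 = 36/32 = 1.125
Sum = 38.59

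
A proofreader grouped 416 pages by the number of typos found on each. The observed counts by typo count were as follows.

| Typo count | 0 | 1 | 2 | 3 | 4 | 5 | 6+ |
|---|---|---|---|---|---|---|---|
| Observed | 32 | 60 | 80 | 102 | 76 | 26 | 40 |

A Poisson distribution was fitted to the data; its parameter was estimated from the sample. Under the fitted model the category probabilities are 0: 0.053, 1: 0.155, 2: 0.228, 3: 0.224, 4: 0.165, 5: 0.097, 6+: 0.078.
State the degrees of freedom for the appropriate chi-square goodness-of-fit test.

There are k = 7 categories and 1 parameter estimated from the data, so df = 7 − 1 − 1 = 5.

5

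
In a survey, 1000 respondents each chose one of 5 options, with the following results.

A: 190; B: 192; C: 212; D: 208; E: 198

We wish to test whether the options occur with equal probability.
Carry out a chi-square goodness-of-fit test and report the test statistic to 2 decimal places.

1.88

Under H₀ each category has probability 1/5, so each expected count is 1000/5 = 200.
A: (190 − 200)²/200 = 100/200 = 0.500
B: (192 − 200)²/200 = 64/200 = 0.320
C: (212 − 200)²/200 = 144/200 = 0.720
D: (208 − 200)²/200 = 64/200 = 0.320
E: (198 − 200)²/200 = 4/200 = 0.020
Sum = 1.88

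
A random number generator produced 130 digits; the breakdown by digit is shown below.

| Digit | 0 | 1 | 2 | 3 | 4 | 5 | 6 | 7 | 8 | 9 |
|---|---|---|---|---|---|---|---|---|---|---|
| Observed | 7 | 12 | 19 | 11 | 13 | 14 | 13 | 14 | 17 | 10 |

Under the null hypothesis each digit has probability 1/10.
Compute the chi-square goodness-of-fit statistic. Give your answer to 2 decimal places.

8.00

Under H₀ each category has probability 1/10, so each expected count is 130/10 = 13.
χ² = (7−13)²/13 + (12−13)²/13 + (19−13)²/13 + (11−13)²/13 + (13−13)²/13 + (14−13)²/13 + (13−13)²/13 + (14−13)²/13 + (17−13)²/13 + (10−13)²/13
   = 2.769 + 0.077 + 2.769 + 0.308 + 0.000 + 0.077 + 0.000 + 0.077 + 1.231 + 0.692
Sum = 8.00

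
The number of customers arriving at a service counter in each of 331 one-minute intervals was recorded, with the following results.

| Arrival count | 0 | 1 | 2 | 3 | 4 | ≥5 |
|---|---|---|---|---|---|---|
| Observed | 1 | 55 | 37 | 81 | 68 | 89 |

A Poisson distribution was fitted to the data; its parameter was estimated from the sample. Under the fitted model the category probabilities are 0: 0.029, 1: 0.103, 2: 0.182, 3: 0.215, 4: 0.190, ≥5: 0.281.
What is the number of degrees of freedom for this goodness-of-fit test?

4

There are k = 6 categories and 1 parameter estimated from the data, so df = 6 − 1 − 1 = 4.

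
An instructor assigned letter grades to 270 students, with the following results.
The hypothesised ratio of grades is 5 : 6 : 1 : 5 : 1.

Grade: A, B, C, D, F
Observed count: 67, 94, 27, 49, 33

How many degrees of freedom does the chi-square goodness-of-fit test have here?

4

There are k = 5 categories and no parameters were estimated from the data, so df = 5 − 1 = 4.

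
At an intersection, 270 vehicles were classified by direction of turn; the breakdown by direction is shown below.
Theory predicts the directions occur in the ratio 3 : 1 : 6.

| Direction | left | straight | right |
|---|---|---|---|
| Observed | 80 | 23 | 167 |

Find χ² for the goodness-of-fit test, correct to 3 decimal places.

Ratio total = 10. Expected counts: 270×3/10 = 81, 270×1/10 = 27, 270×6/10 = 162.
χ² = (80−81)²/81 + (23−27)²/27 + (167−162)²/162
   = 0.0123 + 0.5926 + 0.1543
Sum = 0.759

0.759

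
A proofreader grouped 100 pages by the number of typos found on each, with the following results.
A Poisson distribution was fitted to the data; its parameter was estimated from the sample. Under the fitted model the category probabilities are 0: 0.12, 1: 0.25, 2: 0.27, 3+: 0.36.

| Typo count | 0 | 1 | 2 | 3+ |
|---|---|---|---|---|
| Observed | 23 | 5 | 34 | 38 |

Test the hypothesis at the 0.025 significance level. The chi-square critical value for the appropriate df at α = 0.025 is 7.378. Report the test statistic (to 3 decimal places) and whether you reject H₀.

28.009; reject

Expected counts E_i = n·p_i: 100×0.12 = 12, 100×0.25 = 25, 100×0.27 = 27, 100×0.36 = 36.
cat         O        E   (O−E)²/E
0          23       12    10.0833
1           5       25    16.0000
2          34       27     1.8148
3+         38       36     0.1111
Sum = 28.009
df = 2. Since 28.009 > 7.378, we reject H₀.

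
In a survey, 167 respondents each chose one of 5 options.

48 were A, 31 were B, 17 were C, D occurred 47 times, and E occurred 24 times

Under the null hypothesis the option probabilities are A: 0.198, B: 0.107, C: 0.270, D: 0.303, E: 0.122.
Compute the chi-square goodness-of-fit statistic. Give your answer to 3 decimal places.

34.795

Expected counts E_i = n·p_i: 167×0.198 = 33.066, 167×0.107 = 17.869, 167×0.270 = 45.09, 167×0.303 = 50.601, 167×0.122 = 20.374.
cat         O        E   (O−E)²/E
A          48   33.066     6.7448
B          31   17.869     9.6493
C          17    45.09    17.4994
D          47   50.601     0.2563
E          24   20.374     0.6453
Sum = 34.795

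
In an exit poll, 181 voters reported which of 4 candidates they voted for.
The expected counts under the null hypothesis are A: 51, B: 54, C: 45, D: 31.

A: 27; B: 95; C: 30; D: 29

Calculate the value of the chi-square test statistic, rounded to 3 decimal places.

χ² = (27−51)²/51 + (95−54)²/54 + (30−45)²/45 + (29−31)²/31
   = 11.2941 + 31.1296 + 5.0000 + 0.1290
Sum = 47.553

47.553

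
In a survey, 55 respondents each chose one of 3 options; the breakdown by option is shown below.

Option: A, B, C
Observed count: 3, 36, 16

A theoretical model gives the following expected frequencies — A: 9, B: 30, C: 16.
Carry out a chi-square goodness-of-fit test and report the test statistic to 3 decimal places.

5.200

A: (3 − 9)²/9 = 36/9 = 4.0000
B: (36 − 30)²/30 = 36/30 = 1.2000
C: (16 − 16)²/16 = 0/16 = 0.0000
Sum = 5.200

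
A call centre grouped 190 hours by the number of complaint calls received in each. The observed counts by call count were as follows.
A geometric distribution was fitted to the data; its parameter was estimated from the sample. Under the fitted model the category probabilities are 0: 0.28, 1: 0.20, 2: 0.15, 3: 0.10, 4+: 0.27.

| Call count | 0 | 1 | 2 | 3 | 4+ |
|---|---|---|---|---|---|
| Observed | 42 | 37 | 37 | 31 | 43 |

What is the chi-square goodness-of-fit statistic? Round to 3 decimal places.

Expected counts E_i = n·p_i: 190×0.28 = 53.2, 190×0.20 = 38, 190×0.15 = 28.5, 190×0.10 = 19, 190×0.27 = 51.3.
cat         O        E   (O−E)²/E
0          42     53.2     2.3579
1          37       38     0.0263
2          37     28.5     2.5351
3          31       19     7.5789
4+         43     51.3     1.3429
Sum = 13.841

13.841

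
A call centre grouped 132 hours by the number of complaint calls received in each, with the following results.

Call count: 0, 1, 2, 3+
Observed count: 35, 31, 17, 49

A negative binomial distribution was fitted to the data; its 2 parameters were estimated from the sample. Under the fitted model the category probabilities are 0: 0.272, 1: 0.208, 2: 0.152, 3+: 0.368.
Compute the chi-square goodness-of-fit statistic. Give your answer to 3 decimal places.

Expected counts E_i = n·p_i: 132×0.272 = 35.904, 132×0.208 = 27.456, 132×0.152 = 20.064, 132×0.368 = 48.576.
cat         O        E   (O−E)²/E
0          35   35.904     0.0228
1          31   27.456     0.4575
2          17   20.064     0.4679
3+         49   48.576     0.0037
Sum = 0.952

0.952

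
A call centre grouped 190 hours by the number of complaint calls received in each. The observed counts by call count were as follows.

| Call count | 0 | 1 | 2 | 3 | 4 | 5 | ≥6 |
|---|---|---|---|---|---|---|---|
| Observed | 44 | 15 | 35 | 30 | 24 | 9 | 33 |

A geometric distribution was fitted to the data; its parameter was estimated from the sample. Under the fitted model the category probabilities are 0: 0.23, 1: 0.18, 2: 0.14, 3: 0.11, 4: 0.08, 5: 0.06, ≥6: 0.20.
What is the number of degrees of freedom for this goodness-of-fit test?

There are k = 7 categories and 1 parameter estimated from the data, so df = 7 − 1 − 1 = 5.

5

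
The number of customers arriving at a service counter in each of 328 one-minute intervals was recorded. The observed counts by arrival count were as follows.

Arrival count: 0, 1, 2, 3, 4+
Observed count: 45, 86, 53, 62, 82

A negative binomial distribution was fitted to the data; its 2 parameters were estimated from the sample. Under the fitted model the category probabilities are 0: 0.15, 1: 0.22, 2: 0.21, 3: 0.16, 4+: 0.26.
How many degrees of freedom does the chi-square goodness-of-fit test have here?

2

There are k = 5 categories and 2 parameters estimated from the data, so df = 5 − 1 − 2 = 2.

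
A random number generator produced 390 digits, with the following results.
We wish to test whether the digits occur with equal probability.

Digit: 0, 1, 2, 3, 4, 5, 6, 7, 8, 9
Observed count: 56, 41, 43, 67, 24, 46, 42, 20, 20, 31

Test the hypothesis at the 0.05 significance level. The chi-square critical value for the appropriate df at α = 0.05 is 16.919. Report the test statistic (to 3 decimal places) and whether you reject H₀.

Under H₀ each category has probability 1/10, so each expected count is 390/10 = 39.
0: (56 − 39)²/39 = 289/39 = 7.4103
1: (41 − 39)²/39 = 4/39 = 0.1026
2: (43 − 39)²/39 = 16/39 = 0.4103
3: (67 − 39)²/39 = 784/39 = 20.1026
4: (24 − 39)²/39 = 225/39 = 5.7692
5: (46 − 39)²/39 = 49/39 = 1.2564
6: (42 − 39)²/39 = 9/39 = 0.2308
7: (20 − 39)²/39 = 361/39 = 9.2564
8: (20 − 39)²/39 = 361/39 = 9.2564
9: (31 − 39)²/39 = 64/39 = 1.6410
Sum = 55.436
df = 9. Since 55.436 > 16.919, we reject H₀.

55.436; reject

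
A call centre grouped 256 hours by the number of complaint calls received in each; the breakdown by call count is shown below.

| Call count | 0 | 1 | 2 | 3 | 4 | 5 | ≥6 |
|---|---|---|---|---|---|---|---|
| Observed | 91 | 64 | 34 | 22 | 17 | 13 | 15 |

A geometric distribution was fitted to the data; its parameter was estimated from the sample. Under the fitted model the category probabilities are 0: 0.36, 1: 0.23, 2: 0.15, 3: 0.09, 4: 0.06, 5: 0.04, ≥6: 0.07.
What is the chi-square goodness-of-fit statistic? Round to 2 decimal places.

Expected counts E_i = n·p_i: 256×0.36 = 92.16, 256×0.23 = 58.88, 256×0.15 = 38.4, 256×0.09 = 23.04, 256×0.06 = 15.36, 256×0.04 = 10.24, 256×0.07 = 17.92.
cat         O        E   (O−E)²/E
0          91    92.16      0.015
1          64    58.88      0.445
2          34     38.4      0.504
3          22    23.04      0.047
4          17    15.36      0.175
5          13    10.24      0.744
≥6         15    17.92      0.476
Sum = 2.41

2.41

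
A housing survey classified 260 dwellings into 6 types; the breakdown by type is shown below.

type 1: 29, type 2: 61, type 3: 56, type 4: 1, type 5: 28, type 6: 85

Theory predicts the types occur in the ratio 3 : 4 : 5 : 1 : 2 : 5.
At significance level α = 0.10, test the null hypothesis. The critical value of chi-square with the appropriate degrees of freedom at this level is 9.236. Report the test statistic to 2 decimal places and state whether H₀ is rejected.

22.75; reject

Ratio total = 20. Expected counts: 260×3/20 = 39, 260×4/20 = 52, 260×5/20 = 65, 260×1/20 = 13, 260×2/20 = 26, 260×5/20 = 65.
χ² = (29−39)²/39 + (61−52)²/52 + (56−65)²/65 + (1−13)²/13 + (28−26)²/26 + (85−65)²/65
   = 2.564 + 1.558 + 1.246 + 11.077 + 0.154 + 6.154
Sum = 22.75
df = 5. Since 22.75 > 9.236, we reject H₀.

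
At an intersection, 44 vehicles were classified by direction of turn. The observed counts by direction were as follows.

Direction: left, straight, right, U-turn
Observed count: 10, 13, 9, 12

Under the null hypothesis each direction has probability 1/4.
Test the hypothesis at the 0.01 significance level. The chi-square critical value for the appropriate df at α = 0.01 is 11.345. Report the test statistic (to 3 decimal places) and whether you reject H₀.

0.909; do not reject

Expected count for each of the 4 categories: 44/4 = 11.
left: (10 − 11)²/11 = 1/11 = 0.0909
straight: (13 − 11)²/11 = 4/11 = 0.3636
right: (9 − 11)²/11 = 4/11 = 0.3636
U-turn: (12 − 11)²/11 = 1/11 = 0.0909
Sum = 0.909
df = 3. Since 0.909 < 11.345, we do not reject H₀.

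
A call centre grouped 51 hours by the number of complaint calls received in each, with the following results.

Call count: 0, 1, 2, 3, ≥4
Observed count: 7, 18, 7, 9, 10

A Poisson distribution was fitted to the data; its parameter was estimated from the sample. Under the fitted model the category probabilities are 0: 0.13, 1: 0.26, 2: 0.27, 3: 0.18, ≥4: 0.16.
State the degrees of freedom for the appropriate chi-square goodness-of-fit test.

3

There are k = 5 categories and 1 parameter estimated from the data, so df = 5 − 1 − 1 = 3.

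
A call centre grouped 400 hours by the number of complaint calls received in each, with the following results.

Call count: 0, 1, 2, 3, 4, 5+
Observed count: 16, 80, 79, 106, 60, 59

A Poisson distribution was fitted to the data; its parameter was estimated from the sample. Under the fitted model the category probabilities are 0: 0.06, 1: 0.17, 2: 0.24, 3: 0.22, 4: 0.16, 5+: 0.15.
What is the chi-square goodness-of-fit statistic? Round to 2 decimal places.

Expected counts E_i = n·p_i: 400×0.06 = 24, 400×0.17 = 68, 400×0.24 = 96, 400×0.22 = 88, 400×0.16 = 64, 400×0.15 = 60.
χ² = (16−24)²/24 + (80−68)²/68 + (79−96)²/96 + (106−88)²/88 + (60−64)²/64 + (59−60)²/60
   = 2.667 + 2.118 + 3.010 + 3.682 + 0.250 + 0.017
Sum = 11.74

11.74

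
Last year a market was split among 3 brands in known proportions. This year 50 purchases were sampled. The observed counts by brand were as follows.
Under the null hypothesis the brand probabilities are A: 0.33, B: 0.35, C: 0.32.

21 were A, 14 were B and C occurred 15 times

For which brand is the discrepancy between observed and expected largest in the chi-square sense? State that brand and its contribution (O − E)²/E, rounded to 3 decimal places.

Expected counts E_i = n·p_i: 50×0.33 = 16.5, 50×0.35 = 17.5, 50×0.32 = 16.
A: (21 − 16.5)²/16.5 = 20.25/16.5 = 1.2273
B: (14 − 17.5)²/17.5 = 12.25/17.5 = 0.7000
C: (15 − 16)²/16 = 1/16 = 0.0625
The largest term is for A: 1.227.

A, 1.227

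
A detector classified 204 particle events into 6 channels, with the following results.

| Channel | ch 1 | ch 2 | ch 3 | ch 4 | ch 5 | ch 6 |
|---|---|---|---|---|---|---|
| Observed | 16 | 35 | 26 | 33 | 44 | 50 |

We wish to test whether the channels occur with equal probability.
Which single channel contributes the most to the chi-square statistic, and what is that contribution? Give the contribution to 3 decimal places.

Expected count for each of the 6 categories: 204/6 = 34.
χ² = (16−34)²/34 + (35−34)²/34 + (26−34)²/34 + (33−34)²/34 + (44−34)²/34 + (50−34)²/34
   = 9.5294 + 0.0294 + 1.8824 + 0.0294 + 2.9412 + 7.5294
The largest term is for ch 1: 9.529.

ch 1, 9.529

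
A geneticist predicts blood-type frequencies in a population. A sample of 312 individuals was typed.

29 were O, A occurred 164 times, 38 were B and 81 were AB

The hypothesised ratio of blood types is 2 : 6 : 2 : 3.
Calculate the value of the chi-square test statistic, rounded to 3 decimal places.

Ratio total = 13. Expected counts: 312×2/13 = 48, 312×6/13 = 144, 312×2/13 = 48, 312×3/13 = 72.
cat         O        E   (O−E)²/E
O          29       48     7.5208
A         164      144     2.7778
B          38       48     2.0833
AB         81       72     1.1250
Sum = 13.507

13.507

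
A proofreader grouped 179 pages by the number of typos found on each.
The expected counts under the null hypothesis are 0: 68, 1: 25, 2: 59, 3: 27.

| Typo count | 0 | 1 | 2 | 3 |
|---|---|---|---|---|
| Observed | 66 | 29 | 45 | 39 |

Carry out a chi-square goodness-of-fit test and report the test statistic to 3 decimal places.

9.354

cat         O        E   (O−E)²/E
0          66       68     0.0588
1          29       25     0.6400
2          45       59     3.3220
3          39       27     5.3333
Sum = 9.354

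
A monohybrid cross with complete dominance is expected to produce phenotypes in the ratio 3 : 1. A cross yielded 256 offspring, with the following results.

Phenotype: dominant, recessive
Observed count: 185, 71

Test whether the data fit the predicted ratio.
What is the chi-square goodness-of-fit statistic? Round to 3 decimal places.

Ratio total = 4. Expected counts: 256×3/4 = 192, 256×1/4 = 64.
dominant: (185 − 192)²/192 = 49/192 = 0.2552
recessive: (71 − 64)²/64 = 49/64 = 0.7656
Sum = 1.021

1.021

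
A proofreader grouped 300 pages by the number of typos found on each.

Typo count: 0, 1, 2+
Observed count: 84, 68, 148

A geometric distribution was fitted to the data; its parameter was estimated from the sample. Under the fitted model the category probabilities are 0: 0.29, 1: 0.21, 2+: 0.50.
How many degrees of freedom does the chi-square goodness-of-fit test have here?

There are k = 3 categories and 1 parameter estimated from the data, so df = 3 − 1 − 1 = 1.

1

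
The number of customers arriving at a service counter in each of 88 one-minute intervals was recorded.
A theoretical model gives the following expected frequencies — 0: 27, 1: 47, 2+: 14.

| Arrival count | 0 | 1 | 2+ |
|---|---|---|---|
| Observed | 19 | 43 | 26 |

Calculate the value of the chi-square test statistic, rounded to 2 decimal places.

0: (19 − 27)²/27 = 64/27 = 2.370
1: (43 − 47)²/47 = 16/47 = 0.340
2+: (26 − 14)²/14 = 144/14 = 10.286
Sum = 13.00

13.00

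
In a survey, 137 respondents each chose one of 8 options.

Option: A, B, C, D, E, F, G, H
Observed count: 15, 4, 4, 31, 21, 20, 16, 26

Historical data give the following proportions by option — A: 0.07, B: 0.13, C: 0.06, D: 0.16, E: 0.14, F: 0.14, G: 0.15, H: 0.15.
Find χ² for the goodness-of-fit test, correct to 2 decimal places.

Expected counts E_i = n·p_i: 137×0.07 = 9.59, 137×0.13 = 17.81, 137×0.06 = 8.22, 137×0.16 = 21.92, 137×0.14 = 19.18, 137×0.14 = 19.18, 137×0.15 = 20.55, 137×0.15 = 20.55.
cat         O        E   (O−E)²/E
A          15     9.59      3.052
B           4    17.81     10.708
C           4     8.22      2.166
D          31    21.92      3.761
E          21    19.18      0.173
F          20    19.18      0.035
G          16    20.55      1.007
H          26    20.55      1.445
Sum = 22.35

22.35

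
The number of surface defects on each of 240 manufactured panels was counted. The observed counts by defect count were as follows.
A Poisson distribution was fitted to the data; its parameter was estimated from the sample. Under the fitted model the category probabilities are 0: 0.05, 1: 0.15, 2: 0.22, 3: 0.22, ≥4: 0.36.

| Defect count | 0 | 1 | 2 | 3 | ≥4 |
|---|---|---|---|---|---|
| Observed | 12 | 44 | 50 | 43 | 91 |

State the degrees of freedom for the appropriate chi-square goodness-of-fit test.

There are k = 5 categories and 1 parameter estimated from the data, so df = 5 − 1 − 1 = 3.

3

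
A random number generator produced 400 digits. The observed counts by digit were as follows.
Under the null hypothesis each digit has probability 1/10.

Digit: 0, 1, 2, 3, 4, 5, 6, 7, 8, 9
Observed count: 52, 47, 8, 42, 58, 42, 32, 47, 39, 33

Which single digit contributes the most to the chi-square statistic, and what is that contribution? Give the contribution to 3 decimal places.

Expected count for each of the 10 categories: 400/10 = 40.
0: (52 − 40)²/40 = 144/40 = 3.6000
1: (47 − 40)²/40 = 49/40 = 1.2250
2: (8 − 40)²/40 = 1024/40 = 25.6000
3: (42 − 40)²/40 = 4/40 = 0.1000
4: (58 − 40)²/40 = 324/40 = 8.1000
5: (42 − 40)²/40 = 4/40 = 0.1000
6: (32 − 40)²/40 = 64/40 = 1.6000
7: (47 − 40)²/40 = 49/40 = 1.2250
8: (39 − 40)²/40 = 1/40 = 0.0250
9: (33 − 40)²/40 = 49/40 = 1.2250
The largest term is for 2: 25.600.

2, 25.600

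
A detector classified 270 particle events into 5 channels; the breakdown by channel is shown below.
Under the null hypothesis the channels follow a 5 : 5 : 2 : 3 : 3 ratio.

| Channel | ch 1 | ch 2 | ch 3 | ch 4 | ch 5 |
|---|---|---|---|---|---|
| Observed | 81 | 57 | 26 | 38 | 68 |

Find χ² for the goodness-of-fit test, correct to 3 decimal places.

18.178

Ratio total = 18. Expected counts: 270×5/18 = 75, 270×5/18 = 75, 270×2/18 = 30, 270×3/18 = 45, 270×3/18 = 45.
χ² = (81−75)²/75 + (57−75)²/75 + (26−30)²/30 + (38−45)²/45 + (68−45)²/45
   = 0.4800 + 4.3200 + 0.5333 + 1.0889 + 11.7556
Sum = 18.178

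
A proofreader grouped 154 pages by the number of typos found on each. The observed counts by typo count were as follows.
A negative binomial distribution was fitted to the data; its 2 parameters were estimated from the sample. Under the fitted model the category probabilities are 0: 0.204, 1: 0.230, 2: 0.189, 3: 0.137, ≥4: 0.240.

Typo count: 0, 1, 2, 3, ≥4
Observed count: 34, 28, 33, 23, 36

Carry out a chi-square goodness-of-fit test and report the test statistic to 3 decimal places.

Expected counts E_i = n·p_i: 154×0.204 = 31.416, 154×0.230 = 35.42, 154×0.189 = 29.106, 154×0.137 = 21.098, 154×0.240 = 36.96.
χ² = (34−31.416)²/31.416 + (28−35.42)²/35.42 + (33−29.106)²/29.106 + (23−21.098)²/21.098 + (36−36.96)²/36.96
   = 0.2125 + 1.5544 + 0.5210 + 0.1715 + 0.0249
Sum = 2.484

2.484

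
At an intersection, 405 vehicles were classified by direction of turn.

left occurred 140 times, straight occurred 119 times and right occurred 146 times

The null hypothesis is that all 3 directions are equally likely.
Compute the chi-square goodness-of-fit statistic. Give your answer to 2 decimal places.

Expected count for each of the 3 categories: 405/3 = 135.
left: (140 − 135)²/135 = 25/135 = 0.185
straight: (119 − 135)²/135 = 256/135 = 1.896
right: (146 − 135)²/135 = 121/135 = 0.896
Sum = 2.98

2.98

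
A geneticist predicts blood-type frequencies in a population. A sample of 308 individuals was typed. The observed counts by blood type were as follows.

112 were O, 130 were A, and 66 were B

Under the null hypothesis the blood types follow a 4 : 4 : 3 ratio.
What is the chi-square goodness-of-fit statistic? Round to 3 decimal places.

6.750

Ratio total = 11. Expected counts: 308×4/11 = 112, 308×4/11 = 112, 308×3/11 = 84.
O: (112 − 112)²/112 = 0/112 = 0.0000
A: (130 − 112)²/112 = 324/112 = 2.8929
B: (66 − 84)²/84 = 324/84 = 3.8571
Sum = 6.750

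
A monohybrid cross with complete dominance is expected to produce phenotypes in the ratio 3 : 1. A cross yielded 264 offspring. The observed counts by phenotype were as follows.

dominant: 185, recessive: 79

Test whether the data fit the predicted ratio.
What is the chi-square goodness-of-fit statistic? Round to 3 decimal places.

3.414

Ratio total = 4. Expected counts: 264×3/4 = 198, 264×1/4 = 66.
cat            O        E   (O−E)²/E
dominant     185      198     0.8535
recessive     79       66     2.5606
Sum = 3.414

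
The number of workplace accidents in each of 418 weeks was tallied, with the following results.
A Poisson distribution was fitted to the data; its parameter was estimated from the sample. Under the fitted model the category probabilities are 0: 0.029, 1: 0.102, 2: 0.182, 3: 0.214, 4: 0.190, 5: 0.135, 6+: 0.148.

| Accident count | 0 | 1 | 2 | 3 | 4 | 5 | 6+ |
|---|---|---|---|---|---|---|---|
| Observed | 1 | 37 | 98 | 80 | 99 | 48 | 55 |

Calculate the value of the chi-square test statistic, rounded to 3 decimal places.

25.115

Expected counts E_i = n·p_i: 418×0.029 = 12.122, 418×0.102 = 42.636, 418×0.182 = 76.076, 418×0.214 = 89.452, 418×0.190 = 79.42, 418×0.135 = 56.43, 418×0.148 = 61.864.
χ² = (1−12.122)²/12.122 + (37−42.636)²/42.636 + (98−76.076)²/76.076 + (80−89.452)²/89.452 + (99−79.42)²/79.42 + (48−56.43)²/56.43 + (55−61.864)²/61.864
   = 10.2045 + 0.7450 + 6.3182 + 0.9988 + 4.8272 + 1.2593 + 0.7616
Sum = 25.115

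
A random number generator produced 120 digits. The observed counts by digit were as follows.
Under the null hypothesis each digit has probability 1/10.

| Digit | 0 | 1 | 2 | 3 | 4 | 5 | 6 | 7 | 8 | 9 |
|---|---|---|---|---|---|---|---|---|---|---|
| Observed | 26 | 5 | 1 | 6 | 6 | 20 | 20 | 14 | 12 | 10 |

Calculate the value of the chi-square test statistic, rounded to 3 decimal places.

47.833

Under H₀ each category has probability 1/10, so each expected count is 120/10 = 12.
0: (26 − 12)²/12 = 196/12 = 16.3333
1: (5 − 12)²/12 = 49/12 = 4.0833
2: (1 − 12)²/12 = 121/12 = 10.0833
3: (6 − 12)²/12 = 36/12 = 3.0000
4: (6 − 12)²/12 = 36/12 = 3.0000
5: (20 − 12)²/12 = 64/12 = 5.3333
6: (20 − 12)²/12 = 64/12 = 5.3333
7: (14 − 12)²/12 = 4/12 = 0.3333
8: (12 − 12)²/12 = 0/12 = 0.0000
9: (10 − 12)²/12 = 4/12 = 0.3333
Sum = 47.833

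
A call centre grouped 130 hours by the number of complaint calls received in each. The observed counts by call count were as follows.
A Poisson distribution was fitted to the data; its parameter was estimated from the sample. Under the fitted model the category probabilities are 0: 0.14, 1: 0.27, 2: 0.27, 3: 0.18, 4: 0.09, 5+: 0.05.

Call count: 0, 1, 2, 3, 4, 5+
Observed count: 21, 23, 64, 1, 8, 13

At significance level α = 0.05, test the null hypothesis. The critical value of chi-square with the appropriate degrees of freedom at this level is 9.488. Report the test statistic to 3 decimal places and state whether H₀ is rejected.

Expected counts E_i = n·p_i: 130×0.14 = 18.2, 130×0.27 = 35.1, 130×0.27 = 35.1, 130×0.18 = 23.4, 130×0.09 = 11.7, 130×0.05 = 6.5.
cat         O        E   (O−E)²/E
0          21     18.2     0.4308
1          23     35.1     4.1712
2          64     35.1    23.7952
3           1     23.4    21.4427
4           8     11.7     1.1701
5+         13      6.5     6.5000
Sum = 57.510
df = 4. Since 57.510 > 9.488, we reject H₀.

57.510; reject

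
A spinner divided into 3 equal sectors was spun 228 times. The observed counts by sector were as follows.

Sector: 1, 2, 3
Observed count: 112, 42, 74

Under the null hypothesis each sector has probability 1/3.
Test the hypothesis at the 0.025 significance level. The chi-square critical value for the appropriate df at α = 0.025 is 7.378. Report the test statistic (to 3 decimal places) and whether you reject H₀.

Expected count for each of the 3 categories: 228/3 = 76.
cat         O        E   (O−E)²/E
1         112       76    17.0526
2          42       76    15.2105
3          74       76     0.0526
Sum = 32.316
df = 2. Since 32.316 > 7.378, we reject H₀.

32.316; reject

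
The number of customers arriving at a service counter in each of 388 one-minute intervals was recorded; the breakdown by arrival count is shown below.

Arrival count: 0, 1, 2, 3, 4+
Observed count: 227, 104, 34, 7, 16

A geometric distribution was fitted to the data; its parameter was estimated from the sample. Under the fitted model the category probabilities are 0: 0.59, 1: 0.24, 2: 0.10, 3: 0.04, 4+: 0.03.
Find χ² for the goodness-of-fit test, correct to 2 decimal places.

8.19

Expected counts E_i = n·p_i: 388×0.59 = 228.92, 388×0.24 = 93.12, 388×0.10 = 38.8, 388×0.04 = 15.52, 388×0.03 = 11.64.
χ² = (227−228.92)²/228.92 + (104−93.12)²/93.12 + (34−38.8)²/38.8 + (7−15.52)²/15.52 + (16−11.64)²/11.64
   = 0.016 + 1.271 + 0.594 + 4.677 + 1.633
Sum = 8.19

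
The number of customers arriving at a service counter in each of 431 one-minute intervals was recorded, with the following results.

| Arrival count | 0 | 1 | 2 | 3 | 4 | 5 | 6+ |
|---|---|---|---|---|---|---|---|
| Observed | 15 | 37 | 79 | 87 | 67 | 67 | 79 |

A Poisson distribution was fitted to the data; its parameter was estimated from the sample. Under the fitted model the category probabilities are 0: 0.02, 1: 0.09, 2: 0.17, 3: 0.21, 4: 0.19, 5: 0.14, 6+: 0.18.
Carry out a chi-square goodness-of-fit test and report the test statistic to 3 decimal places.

8.857

Expected counts E_i = n·p_i: 431×0.02 = 8.62, 431×0.09 = 38.79, 431×0.17 = 73.27, 431×0.21 = 90.51, 431×0.19 = 81.89, 431×0.14 = 60.34, 431×0.18 = 77.58.
cat         O        E   (O−E)²/E
0          15     8.62     4.7221
1          37    38.79     0.0826
2          79    73.27     0.4481
3          87    90.51     0.1361
4          67    81.89     2.7074
5          67    60.34     0.7351
6+         79    77.58     0.0260
Sum = 8.857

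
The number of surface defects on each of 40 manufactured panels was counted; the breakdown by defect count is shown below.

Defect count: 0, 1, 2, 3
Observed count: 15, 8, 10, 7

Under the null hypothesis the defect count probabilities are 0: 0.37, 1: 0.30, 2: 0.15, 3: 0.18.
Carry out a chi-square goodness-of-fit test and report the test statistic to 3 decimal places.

Expected counts E_i = n·p_i: 40×0.37 = 14.8, 40×0.30 = 12, 40×0.15 = 6, 40×0.18 = 7.2.
cat         O        E   (O−E)²/E
0          15     14.8     0.0027
1           8       12     1.3333
2          10        6     2.6667
3           7      7.2     0.0056
Sum = 4.008

4.008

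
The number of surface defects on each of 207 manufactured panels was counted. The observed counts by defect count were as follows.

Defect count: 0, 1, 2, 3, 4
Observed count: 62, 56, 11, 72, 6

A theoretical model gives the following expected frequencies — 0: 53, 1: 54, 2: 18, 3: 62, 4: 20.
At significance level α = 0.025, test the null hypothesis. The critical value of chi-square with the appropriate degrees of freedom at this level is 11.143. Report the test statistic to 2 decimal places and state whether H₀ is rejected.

15.74; reject

χ² = (62−53)²/53 + (56−54)²/54 + (11−18)²/18 + (72−62)²/62 + (6−20)²/20
   = 1.528 + 0.074 + 2.722 + 1.613 + 9.800
Sum = 15.74
df = 4. Since 15.74 > 11.143, we reject H₀.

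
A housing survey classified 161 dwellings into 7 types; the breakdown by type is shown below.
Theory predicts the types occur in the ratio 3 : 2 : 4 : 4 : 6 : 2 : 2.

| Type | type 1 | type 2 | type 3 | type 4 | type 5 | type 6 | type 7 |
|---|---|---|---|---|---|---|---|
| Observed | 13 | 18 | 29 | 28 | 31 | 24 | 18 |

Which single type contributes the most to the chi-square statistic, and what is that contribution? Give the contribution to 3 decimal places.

type 6, 7.143

Ratio total = 23. Expected counts: 161×3/23 = 21, 161×2/23 = 14, 161×4/23 = 28, 161×4/23 = 28, 161×6/23 = 42, 161×2/23 = 14, 161×2/23 = 14.
type 1: (13 − 21)²/21 = 64/21 = 3.0476
type 2: (18 − 14)²/14 = 16/14 = 1.1429
type 3: (29 − 28)²/28 = 1/28 = 0.0357
type 4: (28 − 28)²/28 = 0/28 = 0.0000
type 5: (31 − 42)²/42 = 121/42 = 2.8810
type 6: (24 − 14)²/14 = 100/14 = 7.1429
type 7: (18 − 14)²/14 = 16/14 = 1.1429
The largest term is for type 6: 7.143.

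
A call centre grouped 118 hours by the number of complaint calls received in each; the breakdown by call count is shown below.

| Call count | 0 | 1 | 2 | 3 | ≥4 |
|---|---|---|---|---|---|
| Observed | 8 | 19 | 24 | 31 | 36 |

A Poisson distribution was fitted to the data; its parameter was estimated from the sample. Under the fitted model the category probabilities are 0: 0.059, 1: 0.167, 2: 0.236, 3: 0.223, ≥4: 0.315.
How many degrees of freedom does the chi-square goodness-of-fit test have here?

There are k = 5 categories and 1 parameter estimated from the data, so df = 5 − 1 − 1 = 3.

3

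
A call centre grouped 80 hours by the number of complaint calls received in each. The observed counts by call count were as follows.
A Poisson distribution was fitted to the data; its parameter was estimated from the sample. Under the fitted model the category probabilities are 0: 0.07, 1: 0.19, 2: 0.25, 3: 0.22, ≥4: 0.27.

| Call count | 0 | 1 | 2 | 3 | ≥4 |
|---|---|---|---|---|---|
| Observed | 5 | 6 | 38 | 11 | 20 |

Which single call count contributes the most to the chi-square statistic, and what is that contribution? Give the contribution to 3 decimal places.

Expected counts E_i = n·p_i: 80×0.07 = 5.6, 80×0.19 = 15.2, 80×0.25 = 20, 80×0.22 = 17.6, 80×0.27 = 21.6.
χ² = (5−5.6)²/5.6 + (6−15.2)²/15.2 + (38−20)²/20 + (11−17.6)²/17.6 + (20−21.6)²/21.6
   = 0.0643 + 5.5684 + 16.2000 + 2.4750 + 0.1185
The largest term is for 2: 16.200.

2, 16.200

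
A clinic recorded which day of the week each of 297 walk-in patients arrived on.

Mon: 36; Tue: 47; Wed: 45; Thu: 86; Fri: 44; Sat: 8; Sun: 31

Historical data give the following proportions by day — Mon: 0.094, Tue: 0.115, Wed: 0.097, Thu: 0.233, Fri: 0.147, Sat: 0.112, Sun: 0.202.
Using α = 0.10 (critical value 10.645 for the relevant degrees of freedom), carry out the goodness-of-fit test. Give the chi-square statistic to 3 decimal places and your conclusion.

53.551; reject

Expected counts E_i = n·p_i: 297×0.094 = 27.918, 297×0.115 = 34.155, 297×0.097 = 28.809, 297×0.233 = 69.201, 297×0.147 = 43.659, 297×0.112 = 33.264, 297×0.202 = 59.994.
cat         O        E   (O−E)²/E
Mon        36   27.918     2.3397
Tue        47   34.155     4.8307
Wed        45   28.809     9.0995
Thu        86   69.201     4.0781
Fri        44   43.659     0.0027
Sat         8   33.264    19.1880
Sun        31   59.994    14.0123
Sum = 53.551
df = 6. Since 53.551 > 10.645, we reject H₀.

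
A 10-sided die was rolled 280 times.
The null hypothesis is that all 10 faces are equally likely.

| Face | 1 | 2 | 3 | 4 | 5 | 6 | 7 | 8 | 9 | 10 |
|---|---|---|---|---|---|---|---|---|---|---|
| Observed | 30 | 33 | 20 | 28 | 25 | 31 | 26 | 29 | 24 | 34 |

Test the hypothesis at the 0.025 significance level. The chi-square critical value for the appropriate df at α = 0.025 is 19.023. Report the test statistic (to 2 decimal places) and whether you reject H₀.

Expected count for each of the 10 categories: 280/10 = 28.
1: (30 − 28)²/28 = 4/28 = 0.143
2: (33 − 28)²/28 = 25/28 = 0.893
3: (20 − 28)²/28 = 64/28 = 2.286
4: (28 − 28)²/28 = 0/28 = 0.000
5: (25 − 28)²/28 = 9/28 = 0.321
6: (31 − 28)²/28 = 9/28 = 0.321
7: (26 − 28)²/28 = 4/28 = 0.143
8: (29 − 28)²/28 = 1/28 = 0.036
9: (24 − 28)²/28 = 16/28 = 0.571
10: (34 − 28)²/28 = 36/28 = 1.286
Sum = 6.00
df = 9. Since 6.00 < 19.023, we do not reject H₀.

6.00; do not reject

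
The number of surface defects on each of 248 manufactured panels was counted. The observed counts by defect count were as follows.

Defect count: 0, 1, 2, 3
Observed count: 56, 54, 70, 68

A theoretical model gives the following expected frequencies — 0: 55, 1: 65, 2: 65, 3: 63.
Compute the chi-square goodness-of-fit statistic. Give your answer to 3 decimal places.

cat         O        E   (O−E)²/E
0          56       55     0.0182
1          54       65     1.8615
2          70       65     0.3846
3          68       63     0.3968
Sum = 2.661

2.661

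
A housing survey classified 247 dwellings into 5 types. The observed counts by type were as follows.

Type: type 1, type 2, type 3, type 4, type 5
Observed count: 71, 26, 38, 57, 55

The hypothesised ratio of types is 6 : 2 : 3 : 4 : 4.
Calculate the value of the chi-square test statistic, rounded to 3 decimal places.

Ratio total = 19. Expected counts: 247×6/19 = 78, 247×2/19 = 26, 247×3/19 = 39, 247×4/19 = 52, 247×4/19 = 52.
type 1: (71 − 78)²/78 = 49/78 = 0.6282
type 2: (26 − 26)²/26 = 0/26 = 0.0000
type 3: (38 − 39)²/39 = 1/39 = 0.0256
type 4: (57 − 52)²/52 = 25/52 = 0.4808
type 5: (55 − 52)²/52 = 9/52 = 0.1731
Sum = 1.308

1.308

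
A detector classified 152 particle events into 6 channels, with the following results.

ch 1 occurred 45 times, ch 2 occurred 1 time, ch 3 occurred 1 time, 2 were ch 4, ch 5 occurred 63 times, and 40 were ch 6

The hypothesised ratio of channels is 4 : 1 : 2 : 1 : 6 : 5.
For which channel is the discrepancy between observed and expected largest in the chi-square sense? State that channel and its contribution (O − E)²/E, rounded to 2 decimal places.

Ratio total = 19. Expected counts: 152×4/19 = 32, 152×1/19 = 8, 152×2/19 = 16, 152×1/19 = 8, 152×6/19 = 48, 152×5/19 = 40.
cat         O        E   (O−E)²/E
ch 1       45       32      5.281
ch 2        1        8      6.125
ch 3        1       16     14.063
ch 4        2        8      4.500
ch 5       63       48      4.688
ch 6       40       40      0.000
The largest term is for ch 3: 14.06.

ch 3, 14.06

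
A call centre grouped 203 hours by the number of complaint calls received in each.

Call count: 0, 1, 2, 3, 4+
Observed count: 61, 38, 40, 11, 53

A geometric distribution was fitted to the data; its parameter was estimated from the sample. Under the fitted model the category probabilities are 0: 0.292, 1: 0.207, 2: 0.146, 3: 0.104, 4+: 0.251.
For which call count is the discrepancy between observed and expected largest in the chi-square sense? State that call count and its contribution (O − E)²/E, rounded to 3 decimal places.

Expected counts E_i = n·p_i: 203×0.292 = 59.276, 203×0.207 = 42.021, 203×0.146 = 29.638, 203×0.104 = 21.112, 203×0.251 = 50.953.
0: (61 − 59.276)²/59.276 = 2.972176/59.276 = 0.0501
1: (38 − 42.021)²/42.021 = 16.168441/42.021 = 0.3848
2: (40 − 29.638)²/29.638 = 107.371044/29.638 = 3.6227
3: (11 − 21.112)²/21.112 = 102.252544/21.112 = 4.8433
4+: (53 − 50.953)²/50.953 = 4.190209/50.953 = 0.0822
The largest term is for 3: 4.843.

3, 4.843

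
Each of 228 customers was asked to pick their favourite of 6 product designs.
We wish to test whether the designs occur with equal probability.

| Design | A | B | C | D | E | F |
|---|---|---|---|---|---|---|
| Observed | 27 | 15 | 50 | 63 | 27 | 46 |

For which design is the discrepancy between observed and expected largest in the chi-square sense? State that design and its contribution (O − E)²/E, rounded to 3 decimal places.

Expected count for each of the 6 categories: 228/6 = 38.
A: (27 − 38)²/38 = 121/38 = 3.1842
B: (15 − 38)²/38 = 529/38 = 13.9211
C: (50 − 38)²/38 = 144/38 = 3.7895
D: (63 − 38)²/38 = 625/38 = 16.4474
E: (27 − 38)²/38 = 121/38 = 3.1842
F: (46 − 38)²/38 = 64/38 = 1.6842
The largest term is for D: 16.447.

D, 16.447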